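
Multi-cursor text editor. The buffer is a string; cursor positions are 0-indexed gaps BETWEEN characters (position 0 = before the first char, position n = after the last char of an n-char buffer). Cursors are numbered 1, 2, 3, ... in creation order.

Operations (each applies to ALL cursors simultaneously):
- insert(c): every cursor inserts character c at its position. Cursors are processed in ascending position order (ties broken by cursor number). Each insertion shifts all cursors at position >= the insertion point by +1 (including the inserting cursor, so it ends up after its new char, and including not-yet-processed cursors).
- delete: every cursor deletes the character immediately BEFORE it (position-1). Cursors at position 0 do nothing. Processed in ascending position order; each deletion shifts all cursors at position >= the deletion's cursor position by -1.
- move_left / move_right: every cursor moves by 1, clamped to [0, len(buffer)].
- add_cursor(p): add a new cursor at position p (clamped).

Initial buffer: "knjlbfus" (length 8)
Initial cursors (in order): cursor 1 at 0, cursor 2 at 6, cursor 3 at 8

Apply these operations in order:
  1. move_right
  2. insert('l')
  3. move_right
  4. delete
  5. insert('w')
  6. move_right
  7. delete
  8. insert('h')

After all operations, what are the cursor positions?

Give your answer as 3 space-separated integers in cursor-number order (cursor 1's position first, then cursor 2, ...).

After op 1 (move_right): buffer="knjlbfus" (len 8), cursors c1@1 c2@7 c3@8, authorship ........
After op 2 (insert('l')): buffer="klnjlbfulsl" (len 11), cursors c1@2 c2@9 c3@11, authorship .1......2.3
After op 3 (move_right): buffer="klnjlbfulsl" (len 11), cursors c1@3 c2@10 c3@11, authorship .1......2.3
After op 4 (delete): buffer="kljlbful" (len 8), cursors c1@2 c2@8 c3@8, authorship .1.....2
After op 5 (insert('w')): buffer="klwjlbfulww" (len 11), cursors c1@3 c2@11 c3@11, authorship .11.....223
After op 6 (move_right): buffer="klwjlbfulww" (len 11), cursors c1@4 c2@11 c3@11, authorship .11.....223
After op 7 (delete): buffer="klwlbful" (len 8), cursors c1@3 c2@8 c3@8, authorship .11....2
After op 8 (insert('h')): buffer="klwhlbfulhh" (len 11), cursors c1@4 c2@11 c3@11, authorship .111....223

Answer: 4 11 11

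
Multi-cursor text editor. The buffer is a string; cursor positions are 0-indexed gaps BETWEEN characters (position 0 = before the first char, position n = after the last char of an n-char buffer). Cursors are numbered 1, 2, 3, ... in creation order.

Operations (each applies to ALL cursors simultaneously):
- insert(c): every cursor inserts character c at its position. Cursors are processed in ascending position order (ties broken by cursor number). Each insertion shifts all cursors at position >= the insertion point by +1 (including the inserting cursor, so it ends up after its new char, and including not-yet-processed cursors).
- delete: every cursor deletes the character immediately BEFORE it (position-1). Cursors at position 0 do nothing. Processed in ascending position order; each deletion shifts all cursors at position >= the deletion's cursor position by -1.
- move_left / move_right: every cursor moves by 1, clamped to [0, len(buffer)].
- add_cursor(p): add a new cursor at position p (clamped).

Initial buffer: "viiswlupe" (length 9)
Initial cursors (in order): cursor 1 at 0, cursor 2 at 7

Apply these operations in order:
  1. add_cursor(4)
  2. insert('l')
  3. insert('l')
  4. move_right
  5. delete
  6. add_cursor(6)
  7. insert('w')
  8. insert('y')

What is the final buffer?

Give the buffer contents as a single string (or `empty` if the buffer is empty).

After op 1 (add_cursor(4)): buffer="viiswlupe" (len 9), cursors c1@0 c3@4 c2@7, authorship .........
After op 2 (insert('l')): buffer="lviislwlulpe" (len 12), cursors c1@1 c3@6 c2@10, authorship 1....3...2..
After op 3 (insert('l')): buffer="llviisllwlullpe" (len 15), cursors c1@2 c3@8 c2@13, authorship 11....33...22..
After op 4 (move_right): buffer="llviisllwlullpe" (len 15), cursors c1@3 c3@9 c2@14, authorship 11....33...22..
After op 5 (delete): buffer="lliislllulle" (len 12), cursors c1@2 c3@7 c2@11, authorship 11...33..22.
After op 6 (add_cursor(6)): buffer="lliislllulle" (len 12), cursors c1@2 c4@6 c3@7 c2@11, authorship 11...33..22.
After op 7 (insert('w')): buffer="llwiislwlwlullwe" (len 16), cursors c1@3 c4@8 c3@10 c2@15, authorship 111...3433..222.
After op 8 (insert('y')): buffer="llwyiislwylwylullwye" (len 20), cursors c1@4 c4@10 c3@13 c2@19, authorship 1111...344333..2222.

Answer: llwyiislwylwylullwye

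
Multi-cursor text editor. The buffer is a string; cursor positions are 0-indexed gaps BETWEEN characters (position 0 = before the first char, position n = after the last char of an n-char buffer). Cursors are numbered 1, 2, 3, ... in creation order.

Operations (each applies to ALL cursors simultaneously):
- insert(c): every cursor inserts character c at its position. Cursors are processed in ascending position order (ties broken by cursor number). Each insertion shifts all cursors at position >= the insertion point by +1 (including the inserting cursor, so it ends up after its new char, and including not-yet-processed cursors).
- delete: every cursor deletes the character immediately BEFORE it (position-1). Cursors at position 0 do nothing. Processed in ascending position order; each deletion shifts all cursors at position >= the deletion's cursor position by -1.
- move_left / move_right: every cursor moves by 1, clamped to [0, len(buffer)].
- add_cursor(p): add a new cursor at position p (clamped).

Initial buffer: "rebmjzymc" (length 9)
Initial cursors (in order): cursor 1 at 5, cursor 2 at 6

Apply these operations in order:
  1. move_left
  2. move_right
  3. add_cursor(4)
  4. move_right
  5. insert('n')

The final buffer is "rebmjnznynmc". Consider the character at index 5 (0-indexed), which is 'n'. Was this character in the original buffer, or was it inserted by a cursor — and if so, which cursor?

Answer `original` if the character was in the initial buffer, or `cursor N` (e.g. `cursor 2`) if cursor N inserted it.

Answer: cursor 3

Derivation:
After op 1 (move_left): buffer="rebmjzymc" (len 9), cursors c1@4 c2@5, authorship .........
After op 2 (move_right): buffer="rebmjzymc" (len 9), cursors c1@5 c2@6, authorship .........
After op 3 (add_cursor(4)): buffer="rebmjzymc" (len 9), cursors c3@4 c1@5 c2@6, authorship .........
After op 4 (move_right): buffer="rebmjzymc" (len 9), cursors c3@5 c1@6 c2@7, authorship .........
After op 5 (insert('n')): buffer="rebmjnznynmc" (len 12), cursors c3@6 c1@8 c2@10, authorship .....3.1.2..
Authorship (.=original, N=cursor N): . . . . . 3 . 1 . 2 . .
Index 5: author = 3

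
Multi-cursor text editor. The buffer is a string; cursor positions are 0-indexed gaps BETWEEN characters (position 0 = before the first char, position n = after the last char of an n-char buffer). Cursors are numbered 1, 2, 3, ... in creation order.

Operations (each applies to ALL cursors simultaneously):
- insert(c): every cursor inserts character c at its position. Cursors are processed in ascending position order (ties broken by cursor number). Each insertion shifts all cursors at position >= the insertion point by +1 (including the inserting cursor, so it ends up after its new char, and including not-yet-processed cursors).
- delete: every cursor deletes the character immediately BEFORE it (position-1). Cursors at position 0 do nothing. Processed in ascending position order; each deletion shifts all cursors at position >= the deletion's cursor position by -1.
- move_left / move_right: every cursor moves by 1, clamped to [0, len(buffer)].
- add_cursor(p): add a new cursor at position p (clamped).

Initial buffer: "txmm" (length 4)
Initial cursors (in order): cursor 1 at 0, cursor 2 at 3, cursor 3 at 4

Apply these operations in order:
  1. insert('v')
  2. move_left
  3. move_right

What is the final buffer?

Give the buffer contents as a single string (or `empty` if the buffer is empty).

After op 1 (insert('v')): buffer="vtxmvmv" (len 7), cursors c1@1 c2@5 c3@7, authorship 1...2.3
After op 2 (move_left): buffer="vtxmvmv" (len 7), cursors c1@0 c2@4 c3@6, authorship 1...2.3
After op 3 (move_right): buffer="vtxmvmv" (len 7), cursors c1@1 c2@5 c3@7, authorship 1...2.3

Answer: vtxmvmv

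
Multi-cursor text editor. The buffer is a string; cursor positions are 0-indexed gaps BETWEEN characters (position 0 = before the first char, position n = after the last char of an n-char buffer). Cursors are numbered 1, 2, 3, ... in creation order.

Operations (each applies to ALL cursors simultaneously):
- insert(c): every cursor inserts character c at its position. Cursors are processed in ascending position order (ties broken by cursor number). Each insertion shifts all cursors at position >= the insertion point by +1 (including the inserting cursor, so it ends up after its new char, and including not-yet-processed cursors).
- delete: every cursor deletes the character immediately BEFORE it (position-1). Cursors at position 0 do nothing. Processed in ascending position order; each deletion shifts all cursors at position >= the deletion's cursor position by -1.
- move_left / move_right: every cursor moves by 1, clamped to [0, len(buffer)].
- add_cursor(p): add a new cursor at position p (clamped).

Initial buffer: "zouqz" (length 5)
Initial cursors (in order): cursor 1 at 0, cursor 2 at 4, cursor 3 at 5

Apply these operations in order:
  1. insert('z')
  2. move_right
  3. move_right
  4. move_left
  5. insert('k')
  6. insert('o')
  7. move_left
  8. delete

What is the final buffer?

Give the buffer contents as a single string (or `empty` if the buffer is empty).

After op 1 (insert('z')): buffer="zzouqzzz" (len 8), cursors c1@1 c2@6 c3@8, authorship 1....2.3
After op 2 (move_right): buffer="zzouqzzz" (len 8), cursors c1@2 c2@7 c3@8, authorship 1....2.3
After op 3 (move_right): buffer="zzouqzzz" (len 8), cursors c1@3 c2@8 c3@8, authorship 1....2.3
After op 4 (move_left): buffer="zzouqzzz" (len 8), cursors c1@2 c2@7 c3@7, authorship 1....2.3
After op 5 (insert('k')): buffer="zzkouqzzkkz" (len 11), cursors c1@3 c2@10 c3@10, authorship 1.1...2.233
After op 6 (insert('o')): buffer="zzkoouqzzkkooz" (len 14), cursors c1@4 c2@13 c3@13, authorship 1.11...2.23233
After op 7 (move_left): buffer="zzkoouqzzkkooz" (len 14), cursors c1@3 c2@12 c3@12, authorship 1.11...2.23233
After op 8 (delete): buffer="zzoouqzzkoz" (len 11), cursors c1@2 c2@9 c3@9, authorship 1.1...2.233

Answer: zzoouqzzkoz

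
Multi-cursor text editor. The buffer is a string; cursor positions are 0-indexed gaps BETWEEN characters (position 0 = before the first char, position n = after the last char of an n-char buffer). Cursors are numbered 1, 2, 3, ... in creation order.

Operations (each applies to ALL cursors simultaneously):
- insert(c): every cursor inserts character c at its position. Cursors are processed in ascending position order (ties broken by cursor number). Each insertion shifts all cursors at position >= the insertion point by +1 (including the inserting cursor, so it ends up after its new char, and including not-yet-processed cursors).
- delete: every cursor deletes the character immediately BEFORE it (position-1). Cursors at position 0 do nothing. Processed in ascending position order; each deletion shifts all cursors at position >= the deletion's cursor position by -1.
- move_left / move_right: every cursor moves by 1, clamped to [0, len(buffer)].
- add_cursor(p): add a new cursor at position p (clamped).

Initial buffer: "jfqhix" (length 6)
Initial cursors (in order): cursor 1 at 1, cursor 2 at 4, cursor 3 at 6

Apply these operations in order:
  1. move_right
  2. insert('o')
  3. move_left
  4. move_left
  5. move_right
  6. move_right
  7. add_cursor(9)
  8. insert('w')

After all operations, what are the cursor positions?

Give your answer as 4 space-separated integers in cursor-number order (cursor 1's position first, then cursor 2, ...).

Answer: 4 9 13 13

Derivation:
After op 1 (move_right): buffer="jfqhix" (len 6), cursors c1@2 c2@5 c3@6, authorship ......
After op 2 (insert('o')): buffer="jfoqhioxo" (len 9), cursors c1@3 c2@7 c3@9, authorship ..1...2.3
After op 3 (move_left): buffer="jfoqhioxo" (len 9), cursors c1@2 c2@6 c3@8, authorship ..1...2.3
After op 4 (move_left): buffer="jfoqhioxo" (len 9), cursors c1@1 c2@5 c3@7, authorship ..1...2.3
After op 5 (move_right): buffer="jfoqhioxo" (len 9), cursors c1@2 c2@6 c3@8, authorship ..1...2.3
After op 6 (move_right): buffer="jfoqhioxo" (len 9), cursors c1@3 c2@7 c3@9, authorship ..1...2.3
After op 7 (add_cursor(9)): buffer="jfoqhioxo" (len 9), cursors c1@3 c2@7 c3@9 c4@9, authorship ..1...2.3
After op 8 (insert('w')): buffer="jfowqhiowxoww" (len 13), cursors c1@4 c2@9 c3@13 c4@13, authorship ..11...22.334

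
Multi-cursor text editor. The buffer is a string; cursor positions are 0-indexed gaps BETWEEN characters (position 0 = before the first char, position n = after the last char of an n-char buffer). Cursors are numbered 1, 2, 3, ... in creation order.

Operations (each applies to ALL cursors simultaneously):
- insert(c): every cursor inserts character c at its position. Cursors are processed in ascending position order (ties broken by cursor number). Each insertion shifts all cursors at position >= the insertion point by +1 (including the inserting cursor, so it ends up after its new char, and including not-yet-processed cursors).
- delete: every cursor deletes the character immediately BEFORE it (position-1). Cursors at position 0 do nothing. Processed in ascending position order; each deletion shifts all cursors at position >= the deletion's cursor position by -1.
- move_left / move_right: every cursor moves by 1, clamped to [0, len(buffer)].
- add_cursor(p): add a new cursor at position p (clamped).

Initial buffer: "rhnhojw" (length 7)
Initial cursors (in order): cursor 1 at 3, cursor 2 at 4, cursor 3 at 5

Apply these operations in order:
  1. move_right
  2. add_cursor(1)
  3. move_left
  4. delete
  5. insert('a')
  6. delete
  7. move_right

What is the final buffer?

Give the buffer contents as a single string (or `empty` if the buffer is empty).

Answer: rhjw

Derivation:
After op 1 (move_right): buffer="rhnhojw" (len 7), cursors c1@4 c2@5 c3@6, authorship .......
After op 2 (add_cursor(1)): buffer="rhnhojw" (len 7), cursors c4@1 c1@4 c2@5 c3@6, authorship .......
After op 3 (move_left): buffer="rhnhojw" (len 7), cursors c4@0 c1@3 c2@4 c3@5, authorship .......
After op 4 (delete): buffer="rhjw" (len 4), cursors c4@0 c1@2 c2@2 c3@2, authorship ....
After op 5 (insert('a')): buffer="arhaaajw" (len 8), cursors c4@1 c1@6 c2@6 c3@6, authorship 4..123..
After op 6 (delete): buffer="rhjw" (len 4), cursors c4@0 c1@2 c2@2 c3@2, authorship ....
After op 7 (move_right): buffer="rhjw" (len 4), cursors c4@1 c1@3 c2@3 c3@3, authorship ....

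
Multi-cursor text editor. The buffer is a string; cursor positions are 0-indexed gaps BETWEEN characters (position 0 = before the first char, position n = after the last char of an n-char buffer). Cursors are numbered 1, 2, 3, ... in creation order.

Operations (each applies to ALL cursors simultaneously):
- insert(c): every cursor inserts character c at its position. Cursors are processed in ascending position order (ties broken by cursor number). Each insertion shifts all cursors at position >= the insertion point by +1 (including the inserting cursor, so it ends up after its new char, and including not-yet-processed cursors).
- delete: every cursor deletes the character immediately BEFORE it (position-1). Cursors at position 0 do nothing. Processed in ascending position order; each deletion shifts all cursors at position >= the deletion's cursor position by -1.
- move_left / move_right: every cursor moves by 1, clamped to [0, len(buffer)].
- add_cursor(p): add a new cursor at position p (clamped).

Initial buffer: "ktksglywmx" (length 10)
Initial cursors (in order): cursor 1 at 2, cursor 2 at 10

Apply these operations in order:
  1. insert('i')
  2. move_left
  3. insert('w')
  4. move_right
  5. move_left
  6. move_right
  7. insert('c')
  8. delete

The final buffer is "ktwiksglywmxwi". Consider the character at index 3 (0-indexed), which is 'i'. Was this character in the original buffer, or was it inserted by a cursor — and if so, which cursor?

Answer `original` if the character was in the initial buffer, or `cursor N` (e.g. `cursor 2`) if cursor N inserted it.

Answer: cursor 1

Derivation:
After op 1 (insert('i')): buffer="ktiksglywmxi" (len 12), cursors c1@3 c2@12, authorship ..1........2
After op 2 (move_left): buffer="ktiksglywmxi" (len 12), cursors c1@2 c2@11, authorship ..1........2
After op 3 (insert('w')): buffer="ktwiksglywmxwi" (len 14), cursors c1@3 c2@13, authorship ..11........22
After op 4 (move_right): buffer="ktwiksglywmxwi" (len 14), cursors c1@4 c2@14, authorship ..11........22
After op 5 (move_left): buffer="ktwiksglywmxwi" (len 14), cursors c1@3 c2@13, authorship ..11........22
After op 6 (move_right): buffer="ktwiksglywmxwi" (len 14), cursors c1@4 c2@14, authorship ..11........22
After op 7 (insert('c')): buffer="ktwicksglywmxwic" (len 16), cursors c1@5 c2@16, authorship ..111........222
After op 8 (delete): buffer="ktwiksglywmxwi" (len 14), cursors c1@4 c2@14, authorship ..11........22
Authorship (.=original, N=cursor N): . . 1 1 . . . . . . . . 2 2
Index 3: author = 1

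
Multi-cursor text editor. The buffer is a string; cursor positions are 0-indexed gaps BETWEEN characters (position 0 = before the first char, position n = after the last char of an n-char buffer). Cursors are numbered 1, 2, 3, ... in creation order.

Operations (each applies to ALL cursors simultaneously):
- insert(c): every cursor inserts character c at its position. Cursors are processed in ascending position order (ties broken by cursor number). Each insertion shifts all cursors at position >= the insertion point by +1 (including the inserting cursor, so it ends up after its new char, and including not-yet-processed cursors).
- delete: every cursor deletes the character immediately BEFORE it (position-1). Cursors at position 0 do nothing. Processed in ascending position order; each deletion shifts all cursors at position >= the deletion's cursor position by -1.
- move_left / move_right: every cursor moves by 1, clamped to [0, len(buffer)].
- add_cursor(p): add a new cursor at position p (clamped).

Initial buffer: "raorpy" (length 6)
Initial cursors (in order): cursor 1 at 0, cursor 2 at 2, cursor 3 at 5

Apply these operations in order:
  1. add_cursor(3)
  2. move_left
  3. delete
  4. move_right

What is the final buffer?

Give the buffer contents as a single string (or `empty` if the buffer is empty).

Answer: opy

Derivation:
After op 1 (add_cursor(3)): buffer="raorpy" (len 6), cursors c1@0 c2@2 c4@3 c3@5, authorship ......
After op 2 (move_left): buffer="raorpy" (len 6), cursors c1@0 c2@1 c4@2 c3@4, authorship ......
After op 3 (delete): buffer="opy" (len 3), cursors c1@0 c2@0 c4@0 c3@1, authorship ...
After op 4 (move_right): buffer="opy" (len 3), cursors c1@1 c2@1 c4@1 c3@2, authorship ...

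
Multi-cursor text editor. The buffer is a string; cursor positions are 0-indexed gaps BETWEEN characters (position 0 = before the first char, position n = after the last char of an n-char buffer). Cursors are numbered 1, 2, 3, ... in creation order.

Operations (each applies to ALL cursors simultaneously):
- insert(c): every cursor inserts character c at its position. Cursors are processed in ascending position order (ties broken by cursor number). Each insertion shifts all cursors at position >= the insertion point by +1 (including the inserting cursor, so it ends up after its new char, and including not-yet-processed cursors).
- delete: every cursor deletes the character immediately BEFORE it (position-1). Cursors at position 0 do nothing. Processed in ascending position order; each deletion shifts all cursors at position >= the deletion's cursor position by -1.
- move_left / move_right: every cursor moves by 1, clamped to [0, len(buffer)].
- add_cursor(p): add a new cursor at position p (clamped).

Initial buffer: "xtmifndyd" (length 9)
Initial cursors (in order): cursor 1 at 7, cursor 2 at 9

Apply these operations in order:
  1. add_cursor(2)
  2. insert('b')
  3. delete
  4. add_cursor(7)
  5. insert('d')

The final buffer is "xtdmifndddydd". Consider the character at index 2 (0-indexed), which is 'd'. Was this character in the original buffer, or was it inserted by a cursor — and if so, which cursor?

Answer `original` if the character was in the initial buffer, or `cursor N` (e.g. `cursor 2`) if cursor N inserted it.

After op 1 (add_cursor(2)): buffer="xtmifndyd" (len 9), cursors c3@2 c1@7 c2@9, authorship .........
After op 2 (insert('b')): buffer="xtbmifndbydb" (len 12), cursors c3@3 c1@9 c2@12, authorship ..3.....1..2
After op 3 (delete): buffer="xtmifndyd" (len 9), cursors c3@2 c1@7 c2@9, authorship .........
After op 4 (add_cursor(7)): buffer="xtmifndyd" (len 9), cursors c3@2 c1@7 c4@7 c2@9, authorship .........
After op 5 (insert('d')): buffer="xtdmifndddydd" (len 13), cursors c3@3 c1@10 c4@10 c2@13, authorship ..3.....14..2
Authorship (.=original, N=cursor N): . . 3 . . . . . 1 4 . . 2
Index 2: author = 3

Answer: cursor 3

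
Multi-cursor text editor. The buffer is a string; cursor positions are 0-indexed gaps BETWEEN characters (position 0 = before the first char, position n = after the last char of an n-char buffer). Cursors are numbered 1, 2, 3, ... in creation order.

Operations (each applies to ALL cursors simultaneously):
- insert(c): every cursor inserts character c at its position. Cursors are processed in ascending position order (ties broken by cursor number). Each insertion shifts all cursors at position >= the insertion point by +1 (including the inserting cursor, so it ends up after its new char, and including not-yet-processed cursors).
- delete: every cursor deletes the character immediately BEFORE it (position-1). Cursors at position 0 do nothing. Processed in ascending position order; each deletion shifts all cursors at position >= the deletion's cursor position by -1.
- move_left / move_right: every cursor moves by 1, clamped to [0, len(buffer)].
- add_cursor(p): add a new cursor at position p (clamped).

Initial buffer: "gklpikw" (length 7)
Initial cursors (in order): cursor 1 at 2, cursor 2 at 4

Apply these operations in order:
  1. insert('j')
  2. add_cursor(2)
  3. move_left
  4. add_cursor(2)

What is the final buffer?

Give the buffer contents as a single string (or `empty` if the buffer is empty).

After op 1 (insert('j')): buffer="gkjlpjikw" (len 9), cursors c1@3 c2@6, authorship ..1..2...
After op 2 (add_cursor(2)): buffer="gkjlpjikw" (len 9), cursors c3@2 c1@3 c2@6, authorship ..1..2...
After op 3 (move_left): buffer="gkjlpjikw" (len 9), cursors c3@1 c1@2 c2@5, authorship ..1..2...
After op 4 (add_cursor(2)): buffer="gkjlpjikw" (len 9), cursors c3@1 c1@2 c4@2 c2@5, authorship ..1..2...

Answer: gkjlpjikw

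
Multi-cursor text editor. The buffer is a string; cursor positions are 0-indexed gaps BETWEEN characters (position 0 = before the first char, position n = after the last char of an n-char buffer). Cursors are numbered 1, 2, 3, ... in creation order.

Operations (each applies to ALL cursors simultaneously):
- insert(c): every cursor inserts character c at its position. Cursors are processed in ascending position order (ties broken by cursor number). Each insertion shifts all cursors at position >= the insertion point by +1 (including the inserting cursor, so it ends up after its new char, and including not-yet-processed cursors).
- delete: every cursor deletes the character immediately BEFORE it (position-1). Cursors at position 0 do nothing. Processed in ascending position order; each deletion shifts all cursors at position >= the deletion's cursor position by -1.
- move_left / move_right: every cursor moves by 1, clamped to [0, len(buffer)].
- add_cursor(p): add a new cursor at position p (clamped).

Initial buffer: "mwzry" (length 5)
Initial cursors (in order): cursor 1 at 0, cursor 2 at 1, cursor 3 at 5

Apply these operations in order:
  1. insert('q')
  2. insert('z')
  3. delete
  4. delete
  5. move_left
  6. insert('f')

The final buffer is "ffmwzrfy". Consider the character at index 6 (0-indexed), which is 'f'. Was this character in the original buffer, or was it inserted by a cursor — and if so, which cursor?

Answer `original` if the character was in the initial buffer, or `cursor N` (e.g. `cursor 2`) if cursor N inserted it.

After op 1 (insert('q')): buffer="qmqwzryq" (len 8), cursors c1@1 c2@3 c3@8, authorship 1.2....3
After op 2 (insert('z')): buffer="qzmqzwzryqz" (len 11), cursors c1@2 c2@5 c3@11, authorship 11.22....33
After op 3 (delete): buffer="qmqwzryq" (len 8), cursors c1@1 c2@3 c3@8, authorship 1.2....3
After op 4 (delete): buffer="mwzry" (len 5), cursors c1@0 c2@1 c3@5, authorship .....
After op 5 (move_left): buffer="mwzry" (len 5), cursors c1@0 c2@0 c3@4, authorship .....
After op 6 (insert('f')): buffer="ffmwzrfy" (len 8), cursors c1@2 c2@2 c3@7, authorship 12....3.
Authorship (.=original, N=cursor N): 1 2 . . . . 3 .
Index 6: author = 3

Answer: cursor 3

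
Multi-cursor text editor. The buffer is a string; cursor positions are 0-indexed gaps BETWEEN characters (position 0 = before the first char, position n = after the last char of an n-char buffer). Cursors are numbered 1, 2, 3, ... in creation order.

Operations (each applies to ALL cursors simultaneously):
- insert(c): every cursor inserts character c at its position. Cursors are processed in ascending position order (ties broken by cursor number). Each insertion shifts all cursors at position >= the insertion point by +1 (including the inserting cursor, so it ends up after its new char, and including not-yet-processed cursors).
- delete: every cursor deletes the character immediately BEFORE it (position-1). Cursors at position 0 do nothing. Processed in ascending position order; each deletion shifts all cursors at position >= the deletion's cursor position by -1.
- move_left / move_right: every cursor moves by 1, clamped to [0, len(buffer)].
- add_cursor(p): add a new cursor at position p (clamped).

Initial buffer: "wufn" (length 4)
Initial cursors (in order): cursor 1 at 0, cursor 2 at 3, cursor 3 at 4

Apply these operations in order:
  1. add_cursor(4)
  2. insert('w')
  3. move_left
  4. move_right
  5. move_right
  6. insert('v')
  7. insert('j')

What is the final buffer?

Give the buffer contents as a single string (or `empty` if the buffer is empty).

After op 1 (add_cursor(4)): buffer="wufn" (len 4), cursors c1@0 c2@3 c3@4 c4@4, authorship ....
After op 2 (insert('w')): buffer="wwufwnww" (len 8), cursors c1@1 c2@5 c3@8 c4@8, authorship 1...2.34
After op 3 (move_left): buffer="wwufwnww" (len 8), cursors c1@0 c2@4 c3@7 c4@7, authorship 1...2.34
After op 4 (move_right): buffer="wwufwnww" (len 8), cursors c1@1 c2@5 c3@8 c4@8, authorship 1...2.34
After op 5 (move_right): buffer="wwufwnww" (len 8), cursors c1@2 c2@6 c3@8 c4@8, authorship 1...2.34
After op 6 (insert('v')): buffer="wwvufwnvwwvv" (len 12), cursors c1@3 c2@8 c3@12 c4@12, authorship 1.1..2.23434
After op 7 (insert('j')): buffer="wwvjufwnvjwwvvjj" (len 16), cursors c1@4 c2@10 c3@16 c4@16, authorship 1.11..2.22343434

Answer: wwvjufwnvjwwvvjj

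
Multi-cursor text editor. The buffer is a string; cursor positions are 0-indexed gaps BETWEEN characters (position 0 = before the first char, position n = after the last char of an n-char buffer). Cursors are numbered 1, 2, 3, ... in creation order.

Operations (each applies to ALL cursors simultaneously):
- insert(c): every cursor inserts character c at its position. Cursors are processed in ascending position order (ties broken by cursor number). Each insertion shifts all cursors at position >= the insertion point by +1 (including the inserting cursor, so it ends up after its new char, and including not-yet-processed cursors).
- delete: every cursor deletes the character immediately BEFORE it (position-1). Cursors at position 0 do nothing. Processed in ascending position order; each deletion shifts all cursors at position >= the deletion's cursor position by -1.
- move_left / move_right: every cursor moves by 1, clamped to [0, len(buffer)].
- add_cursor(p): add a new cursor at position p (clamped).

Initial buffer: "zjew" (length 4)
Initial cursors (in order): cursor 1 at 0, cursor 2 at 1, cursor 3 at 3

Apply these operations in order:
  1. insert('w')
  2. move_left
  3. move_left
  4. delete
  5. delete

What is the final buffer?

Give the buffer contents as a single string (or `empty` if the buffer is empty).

Answer: zeww

Derivation:
After op 1 (insert('w')): buffer="wzwjeww" (len 7), cursors c1@1 c2@3 c3@6, authorship 1.2..3.
After op 2 (move_left): buffer="wzwjeww" (len 7), cursors c1@0 c2@2 c3@5, authorship 1.2..3.
After op 3 (move_left): buffer="wzwjeww" (len 7), cursors c1@0 c2@1 c3@4, authorship 1.2..3.
After op 4 (delete): buffer="zweww" (len 5), cursors c1@0 c2@0 c3@2, authorship .2.3.
After op 5 (delete): buffer="zeww" (len 4), cursors c1@0 c2@0 c3@1, authorship ..3.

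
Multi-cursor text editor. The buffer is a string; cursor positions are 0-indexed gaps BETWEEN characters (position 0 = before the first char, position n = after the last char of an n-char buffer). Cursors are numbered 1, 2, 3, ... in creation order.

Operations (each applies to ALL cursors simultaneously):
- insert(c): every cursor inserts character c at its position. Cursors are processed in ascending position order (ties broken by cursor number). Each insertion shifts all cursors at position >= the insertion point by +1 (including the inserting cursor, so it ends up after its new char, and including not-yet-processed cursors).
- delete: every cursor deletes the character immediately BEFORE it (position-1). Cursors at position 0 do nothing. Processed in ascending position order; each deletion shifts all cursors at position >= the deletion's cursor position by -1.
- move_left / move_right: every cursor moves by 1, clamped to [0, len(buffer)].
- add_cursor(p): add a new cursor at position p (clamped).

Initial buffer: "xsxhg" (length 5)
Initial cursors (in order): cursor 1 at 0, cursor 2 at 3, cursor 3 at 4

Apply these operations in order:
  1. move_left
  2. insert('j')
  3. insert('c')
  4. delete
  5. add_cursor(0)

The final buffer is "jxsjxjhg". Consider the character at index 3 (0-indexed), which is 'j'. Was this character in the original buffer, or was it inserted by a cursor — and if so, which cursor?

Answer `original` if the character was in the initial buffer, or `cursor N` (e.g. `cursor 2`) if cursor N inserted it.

Answer: cursor 2

Derivation:
After op 1 (move_left): buffer="xsxhg" (len 5), cursors c1@0 c2@2 c3@3, authorship .....
After op 2 (insert('j')): buffer="jxsjxjhg" (len 8), cursors c1@1 c2@4 c3@6, authorship 1..2.3..
After op 3 (insert('c')): buffer="jcxsjcxjchg" (len 11), cursors c1@2 c2@6 c3@9, authorship 11..22.33..
After op 4 (delete): buffer="jxsjxjhg" (len 8), cursors c1@1 c2@4 c3@6, authorship 1..2.3..
After op 5 (add_cursor(0)): buffer="jxsjxjhg" (len 8), cursors c4@0 c1@1 c2@4 c3@6, authorship 1..2.3..
Authorship (.=original, N=cursor N): 1 . . 2 . 3 . .
Index 3: author = 2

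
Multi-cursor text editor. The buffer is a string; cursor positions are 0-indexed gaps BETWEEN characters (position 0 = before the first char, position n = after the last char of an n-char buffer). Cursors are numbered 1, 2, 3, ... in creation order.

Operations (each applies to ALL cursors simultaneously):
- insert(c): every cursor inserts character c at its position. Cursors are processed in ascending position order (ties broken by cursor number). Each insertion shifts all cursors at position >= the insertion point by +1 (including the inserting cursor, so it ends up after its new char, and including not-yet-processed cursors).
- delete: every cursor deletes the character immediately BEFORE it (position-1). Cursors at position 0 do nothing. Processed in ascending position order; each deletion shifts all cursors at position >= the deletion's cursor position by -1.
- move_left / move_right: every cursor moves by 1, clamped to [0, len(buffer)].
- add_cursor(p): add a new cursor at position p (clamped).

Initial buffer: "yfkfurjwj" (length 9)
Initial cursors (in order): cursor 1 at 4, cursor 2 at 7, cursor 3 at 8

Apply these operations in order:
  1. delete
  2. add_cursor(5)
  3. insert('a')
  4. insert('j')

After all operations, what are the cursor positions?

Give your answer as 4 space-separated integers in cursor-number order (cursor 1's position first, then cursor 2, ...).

After op 1 (delete): buffer="yfkurj" (len 6), cursors c1@3 c2@5 c3@5, authorship ......
After op 2 (add_cursor(5)): buffer="yfkurj" (len 6), cursors c1@3 c2@5 c3@5 c4@5, authorship ......
After op 3 (insert('a')): buffer="yfkauraaaj" (len 10), cursors c1@4 c2@9 c3@9 c4@9, authorship ...1..234.
After op 4 (insert('j')): buffer="yfkajuraaajjjj" (len 14), cursors c1@5 c2@13 c3@13 c4@13, authorship ...11..234234.

Answer: 5 13 13 13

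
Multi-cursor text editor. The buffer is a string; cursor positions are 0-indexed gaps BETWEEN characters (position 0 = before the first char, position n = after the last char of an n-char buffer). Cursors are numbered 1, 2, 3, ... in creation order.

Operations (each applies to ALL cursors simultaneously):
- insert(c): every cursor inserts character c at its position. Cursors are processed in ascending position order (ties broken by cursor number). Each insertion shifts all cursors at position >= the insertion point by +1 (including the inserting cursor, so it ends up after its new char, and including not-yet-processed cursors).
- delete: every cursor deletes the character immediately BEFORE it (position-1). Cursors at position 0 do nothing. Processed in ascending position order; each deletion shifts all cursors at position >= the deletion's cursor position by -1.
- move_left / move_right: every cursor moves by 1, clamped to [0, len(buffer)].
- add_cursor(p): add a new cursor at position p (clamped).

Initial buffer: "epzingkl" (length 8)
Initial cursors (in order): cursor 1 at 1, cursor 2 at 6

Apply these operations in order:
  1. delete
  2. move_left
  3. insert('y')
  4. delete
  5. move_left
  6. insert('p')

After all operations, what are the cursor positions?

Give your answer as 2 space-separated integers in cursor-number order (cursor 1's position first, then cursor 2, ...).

Answer: 1 4

Derivation:
After op 1 (delete): buffer="pzinkl" (len 6), cursors c1@0 c2@4, authorship ......
After op 2 (move_left): buffer="pzinkl" (len 6), cursors c1@0 c2@3, authorship ......
After op 3 (insert('y')): buffer="ypziynkl" (len 8), cursors c1@1 c2@5, authorship 1...2...
After op 4 (delete): buffer="pzinkl" (len 6), cursors c1@0 c2@3, authorship ......
After op 5 (move_left): buffer="pzinkl" (len 6), cursors c1@0 c2@2, authorship ......
After op 6 (insert('p')): buffer="ppzpinkl" (len 8), cursors c1@1 c2@4, authorship 1..2....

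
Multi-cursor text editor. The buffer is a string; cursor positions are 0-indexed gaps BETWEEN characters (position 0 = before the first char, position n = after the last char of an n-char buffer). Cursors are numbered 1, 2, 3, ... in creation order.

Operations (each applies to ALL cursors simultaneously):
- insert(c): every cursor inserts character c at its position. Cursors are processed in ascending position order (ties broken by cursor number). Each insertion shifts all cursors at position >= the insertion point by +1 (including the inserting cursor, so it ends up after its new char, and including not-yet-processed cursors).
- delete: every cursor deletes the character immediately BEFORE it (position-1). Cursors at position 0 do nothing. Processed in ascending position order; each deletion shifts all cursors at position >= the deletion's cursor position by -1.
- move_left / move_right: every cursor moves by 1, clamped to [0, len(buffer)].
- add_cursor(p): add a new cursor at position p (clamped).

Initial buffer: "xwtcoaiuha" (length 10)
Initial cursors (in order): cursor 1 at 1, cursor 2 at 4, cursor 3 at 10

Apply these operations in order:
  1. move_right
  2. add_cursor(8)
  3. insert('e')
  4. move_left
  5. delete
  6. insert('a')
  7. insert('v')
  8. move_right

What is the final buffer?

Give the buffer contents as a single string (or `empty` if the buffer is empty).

After op 1 (move_right): buffer="xwtcoaiuha" (len 10), cursors c1@2 c2@5 c3@10, authorship ..........
After op 2 (add_cursor(8)): buffer="xwtcoaiuha" (len 10), cursors c1@2 c2@5 c4@8 c3@10, authorship ..........
After op 3 (insert('e')): buffer="xwetcoeaiuehae" (len 14), cursors c1@3 c2@7 c4@11 c3@14, authorship ..1...2...4..3
After op 4 (move_left): buffer="xwetcoeaiuehae" (len 14), cursors c1@2 c2@6 c4@10 c3@13, authorship ..1...2...4..3
After op 5 (delete): buffer="xetceaiehe" (len 10), cursors c1@1 c2@4 c4@7 c3@9, authorship .1..2..4.3
After op 6 (insert('a')): buffer="xaetcaeaiaehae" (len 14), cursors c1@2 c2@6 c4@10 c3@13, authorship .11..22..44.33
After op 7 (insert('v')): buffer="xavetcaveaiavehave" (len 18), cursors c1@3 c2@8 c4@13 c3@17, authorship .111..222..444.333
After op 8 (move_right): buffer="xavetcaveaiavehave" (len 18), cursors c1@4 c2@9 c4@14 c3@18, authorship .111..222..444.333

Answer: xavetcaveaiavehave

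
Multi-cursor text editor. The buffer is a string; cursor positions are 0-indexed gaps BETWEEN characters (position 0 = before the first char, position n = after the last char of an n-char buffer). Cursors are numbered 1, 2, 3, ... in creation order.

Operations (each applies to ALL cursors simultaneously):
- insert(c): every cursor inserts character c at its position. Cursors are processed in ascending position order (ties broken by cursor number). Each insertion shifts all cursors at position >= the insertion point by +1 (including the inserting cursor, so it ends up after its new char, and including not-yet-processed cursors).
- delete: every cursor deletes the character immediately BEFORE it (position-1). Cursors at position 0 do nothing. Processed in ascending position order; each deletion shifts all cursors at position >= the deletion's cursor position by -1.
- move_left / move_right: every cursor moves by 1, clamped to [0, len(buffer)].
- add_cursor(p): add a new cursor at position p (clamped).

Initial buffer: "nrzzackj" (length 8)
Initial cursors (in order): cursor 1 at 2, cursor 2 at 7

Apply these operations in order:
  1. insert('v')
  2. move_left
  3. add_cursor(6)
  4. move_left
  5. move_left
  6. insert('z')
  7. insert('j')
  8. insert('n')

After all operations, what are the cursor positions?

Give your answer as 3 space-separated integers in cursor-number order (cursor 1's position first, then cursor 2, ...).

Answer: 3 15 10

Derivation:
After op 1 (insert('v')): buffer="nrvzzackvj" (len 10), cursors c1@3 c2@9, authorship ..1.....2.
After op 2 (move_left): buffer="nrvzzackvj" (len 10), cursors c1@2 c2@8, authorship ..1.....2.
After op 3 (add_cursor(6)): buffer="nrvzzackvj" (len 10), cursors c1@2 c3@6 c2@8, authorship ..1.....2.
After op 4 (move_left): buffer="nrvzzackvj" (len 10), cursors c1@1 c3@5 c2@7, authorship ..1.....2.
After op 5 (move_left): buffer="nrvzzackvj" (len 10), cursors c1@0 c3@4 c2@6, authorship ..1.....2.
After op 6 (insert('z')): buffer="znrvzzzazckvj" (len 13), cursors c1@1 c3@6 c2@9, authorship 1..1.3..2..2.
After op 7 (insert('j')): buffer="zjnrvzzjzazjckvj" (len 16), cursors c1@2 c3@8 c2@12, authorship 11..1.33..22..2.
After op 8 (insert('n')): buffer="zjnnrvzzjnzazjnckvj" (len 19), cursors c1@3 c3@10 c2@15, authorship 111..1.333..222..2.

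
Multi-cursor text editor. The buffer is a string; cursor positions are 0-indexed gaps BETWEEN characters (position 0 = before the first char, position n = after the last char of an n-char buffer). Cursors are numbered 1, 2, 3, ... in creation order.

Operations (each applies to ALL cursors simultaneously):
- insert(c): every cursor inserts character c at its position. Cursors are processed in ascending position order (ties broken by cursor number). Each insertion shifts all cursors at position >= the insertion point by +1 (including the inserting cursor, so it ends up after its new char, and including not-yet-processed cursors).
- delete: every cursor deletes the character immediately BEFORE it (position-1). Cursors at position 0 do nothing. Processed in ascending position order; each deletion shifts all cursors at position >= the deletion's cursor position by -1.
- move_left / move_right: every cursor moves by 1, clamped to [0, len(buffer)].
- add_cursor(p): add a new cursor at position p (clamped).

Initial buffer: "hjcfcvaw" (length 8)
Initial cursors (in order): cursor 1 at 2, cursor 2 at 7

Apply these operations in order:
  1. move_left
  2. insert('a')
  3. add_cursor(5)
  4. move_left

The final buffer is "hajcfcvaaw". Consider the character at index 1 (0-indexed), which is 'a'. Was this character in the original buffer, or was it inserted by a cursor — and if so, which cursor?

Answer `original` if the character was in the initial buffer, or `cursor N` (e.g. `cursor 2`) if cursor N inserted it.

Answer: cursor 1

Derivation:
After op 1 (move_left): buffer="hjcfcvaw" (len 8), cursors c1@1 c2@6, authorship ........
After op 2 (insert('a')): buffer="hajcfcvaaw" (len 10), cursors c1@2 c2@8, authorship .1.....2..
After op 3 (add_cursor(5)): buffer="hajcfcvaaw" (len 10), cursors c1@2 c3@5 c2@8, authorship .1.....2..
After op 4 (move_left): buffer="hajcfcvaaw" (len 10), cursors c1@1 c3@4 c2@7, authorship .1.....2..
Authorship (.=original, N=cursor N): . 1 . . . . . 2 . .
Index 1: author = 1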